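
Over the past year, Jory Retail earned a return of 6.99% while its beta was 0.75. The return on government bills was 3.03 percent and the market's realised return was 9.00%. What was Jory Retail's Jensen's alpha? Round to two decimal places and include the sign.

-0.52%

Market excess return = 9.00% − 3.03% = 5.97%
CAPM benchmark = R_f + β(R_m − R_f) = 3.03% + 0.75 × 5.97% = 7.5075%
α = actual − benchmark = 6.99% − 7.5075% = -0.52%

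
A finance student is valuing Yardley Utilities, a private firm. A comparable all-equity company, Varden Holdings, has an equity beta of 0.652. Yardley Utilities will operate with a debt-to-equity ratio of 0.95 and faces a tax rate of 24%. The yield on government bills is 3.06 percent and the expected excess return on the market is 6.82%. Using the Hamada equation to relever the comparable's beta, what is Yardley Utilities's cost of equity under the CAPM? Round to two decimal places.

10.72%

β_L = β_U × [1 + (1 − t)(D/E)] = 0.652 × [1 + (1 − 0.24) × 0.95]
    = 0.652 × [1 + 0.76 × 0.95] = 0.652 × 1.7220 = 1.1227
E(R) = R_f + β_L × MRP = 3.06% + 1.1227 × 6.82% = 10.72%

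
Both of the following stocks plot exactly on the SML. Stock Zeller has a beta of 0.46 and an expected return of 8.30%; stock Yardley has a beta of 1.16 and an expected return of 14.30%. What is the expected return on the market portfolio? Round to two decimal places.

12.93%

Both satisfy E(R) = R_f + β·MRP, so the slope of the SML is
MRP = (14.30% − 8.30%) / (1.16 − 0.46) = 6.00% / 0.70 = 8.5714%
R_f = E(R_Zeller) − β_Zeller·MRP = 8.30% − 0.46 × 8.5714% = 4.3572%
E(R_m) = R_f + MRP = 4.3572% + 8.5714% = 12.93%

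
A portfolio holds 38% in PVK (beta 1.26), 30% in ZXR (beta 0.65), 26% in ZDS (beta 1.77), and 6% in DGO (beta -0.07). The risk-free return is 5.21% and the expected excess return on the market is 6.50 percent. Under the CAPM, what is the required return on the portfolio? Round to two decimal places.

12.55%

β_P = Σ w_i β_i = 0.38×1.26 + 0.30×0.65 + 0.26×1.77 + 0.06×-0.07 = 1.1298
E(R_P) = R_f + β_P × MRP = 5.21% + 1.1298 × 6.50% = 12.55%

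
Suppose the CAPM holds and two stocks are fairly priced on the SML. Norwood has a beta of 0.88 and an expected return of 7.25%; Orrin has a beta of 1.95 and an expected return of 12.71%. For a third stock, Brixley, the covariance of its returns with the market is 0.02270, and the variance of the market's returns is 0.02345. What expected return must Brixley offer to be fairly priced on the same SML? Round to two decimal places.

7.70%

MRP = (12.71% − 7.25%) / (1.95 − 0.88) = 5.1028%
R_f = 7.25% − 0.88 × 5.1028% = 2.7595%
β_Brixley = Cov / Var(R_m) = 0.02270 / 0.02345 = 0.9680
E(R_Brixley) = R_f + β × MRP = 2.7595% + 0.9680 × 5.1028% = 7.70%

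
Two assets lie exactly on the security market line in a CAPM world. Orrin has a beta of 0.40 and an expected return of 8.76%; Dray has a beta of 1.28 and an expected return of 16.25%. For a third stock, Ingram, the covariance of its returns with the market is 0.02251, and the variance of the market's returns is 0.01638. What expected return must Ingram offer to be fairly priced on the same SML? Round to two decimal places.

17.05%

MRP = (16.25% − 8.76%) / (1.28 − 0.40) = 8.5114%
R_f = 8.76% − 0.40 × 8.5114% = 5.3554%
β_Ingram = Cov / Var(R_m) = 0.02251 / 0.01638 = 1.3742
E(R_Ingram) = R_f + β × MRP = 5.3554% + 1.3742 × 8.5114% = 17.05%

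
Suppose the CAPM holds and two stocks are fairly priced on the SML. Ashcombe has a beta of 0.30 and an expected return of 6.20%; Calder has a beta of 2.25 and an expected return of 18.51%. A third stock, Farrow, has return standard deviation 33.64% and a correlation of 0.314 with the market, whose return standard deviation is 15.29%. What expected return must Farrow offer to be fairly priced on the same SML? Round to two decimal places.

8.67%

MRP = (18.51% − 6.20%) / (2.25 − 0.30) = 6.3128%
R_f = 6.20% − 0.30 × 6.3128% = 4.3062%
β_Farrow = ρ·σ_i/σ_m = 0.314 × 33.64 / 15.29 = 0.6908
E(R_Farrow) = R_f + β × MRP = 4.3062% + 0.6908 × 6.3128% = 8.67%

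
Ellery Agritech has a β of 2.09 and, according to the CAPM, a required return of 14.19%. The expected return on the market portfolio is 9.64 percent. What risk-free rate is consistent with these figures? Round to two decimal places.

5.47%

E(R) = R_f + β(E(R_m) − R_f) = R_f(1 − β) + β·E(R_m)
14.19% = R_f × (1 − 2.09) + 2.09 × 9.64%
14.19% = R_f × -1.09 + 20.1476%
R_f = (14.19% − 20.1476%) / -1.09 = 5.47%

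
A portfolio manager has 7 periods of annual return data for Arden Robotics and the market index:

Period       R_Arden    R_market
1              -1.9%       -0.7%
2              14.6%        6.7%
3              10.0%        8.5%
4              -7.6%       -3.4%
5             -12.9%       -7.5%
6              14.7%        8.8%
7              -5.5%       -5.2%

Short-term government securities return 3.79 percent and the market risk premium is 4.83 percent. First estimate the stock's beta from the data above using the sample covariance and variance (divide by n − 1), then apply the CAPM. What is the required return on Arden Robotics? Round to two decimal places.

Mean R_i = (-1.9 + 14.6 + 10.0 − 7.6 − 12.9 + 14.7 − 5.5) / 7 = 1.6286%
Mean R_m = (-0.7 + 6.7 + 8.5 − 3.4 − 7.5 + 8.8 − 5.2) / 7 = 1.0286%
Σ(R_i − R̄_i)(R_m − R̄_m) = 452.9743  ⇒  Cov = 452.9743 / 6 = 75.4957
Σ(R_m − R̄_m)² = 282.5143  ⇒  Var(R_m) = 282.5143 / 6 = 47.0857
β = Cov / Var(R_m) = 75.4957 / 47.0857 = 1.6034
E(R) = R_f + β × MRP = 3.79% + 1.6034 × 4.83% = 11.53%

11.53%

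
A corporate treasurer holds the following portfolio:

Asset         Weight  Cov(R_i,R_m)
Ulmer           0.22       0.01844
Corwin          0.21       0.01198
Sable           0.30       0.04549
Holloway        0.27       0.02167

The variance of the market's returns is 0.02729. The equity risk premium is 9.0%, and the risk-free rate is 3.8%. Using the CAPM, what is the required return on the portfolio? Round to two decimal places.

12.40%

β_Ulmer = 0.01844 / 0.02729 = 0.6757
β_Corwin = 0.01198 / 0.02729 = 0.4390
β_Sable = 0.04549 / 0.02729 = 1.6669
β_Holloway = 0.02167 / 0.02729 = 0.7941
β_P = Σ w_i β_i = 0.22×0.6757 + 0.21×0.4390 + 0.30×1.6669 + 0.27×0.7941 = 0.9553
E(R_P) = R_f + β_P × MRP = 3.8% + 0.9553 × 9.0% = 12.40%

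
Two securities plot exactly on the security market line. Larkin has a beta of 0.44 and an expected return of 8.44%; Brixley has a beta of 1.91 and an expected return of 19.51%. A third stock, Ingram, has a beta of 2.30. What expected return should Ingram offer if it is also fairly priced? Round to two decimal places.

22.45%

MRP (SML slope) = (19.51% − 8.44%) / (1.91 − 0.44) = 11.07% / 1.47 = 7.5306%
R_f (intercept) = 8.44% − 0.44 × 7.5306% = 5.1265%
E(R_Ingram) = R_f + β × MRP = 5.1265% + 2.30 × 7.5306% = 22.45%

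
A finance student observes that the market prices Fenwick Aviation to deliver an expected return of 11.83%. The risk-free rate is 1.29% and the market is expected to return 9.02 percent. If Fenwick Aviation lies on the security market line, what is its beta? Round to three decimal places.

1.364

MRP = 9.02% − 1.29% = 7.73%
β = (E(R) − R_f) / MRP = (11.83% − 1.29%) / 7.73% = 10.54% / 7.73% = 1.364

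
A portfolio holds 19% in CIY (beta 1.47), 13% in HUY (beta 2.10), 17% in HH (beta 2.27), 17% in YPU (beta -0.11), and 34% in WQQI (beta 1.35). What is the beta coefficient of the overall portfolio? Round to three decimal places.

β_P = Σ w_i β_i = 0.19×1.47 + 0.13×2.10 + 0.17×2.27 + 0.17×-0.11 + 0.34×1.35 = 1.3785

1.379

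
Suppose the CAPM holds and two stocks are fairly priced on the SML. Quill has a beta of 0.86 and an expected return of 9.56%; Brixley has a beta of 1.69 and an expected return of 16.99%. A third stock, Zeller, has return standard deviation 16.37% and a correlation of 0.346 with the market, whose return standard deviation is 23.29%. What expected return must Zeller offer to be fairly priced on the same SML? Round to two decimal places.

MRP = (16.99% − 9.56%) / (1.69 − 0.86) = 8.9518%
R_f = 9.56% − 0.86 × 8.9518% = 1.8615%
β_Zeller = ρ·σ_i/σ_m = 0.346 × 16.37 / 23.29 = 0.2432
E(R_Zeller) = R_f + β × MRP = 1.8615% + 0.2432 × 8.9518% = 4.04%

4.04%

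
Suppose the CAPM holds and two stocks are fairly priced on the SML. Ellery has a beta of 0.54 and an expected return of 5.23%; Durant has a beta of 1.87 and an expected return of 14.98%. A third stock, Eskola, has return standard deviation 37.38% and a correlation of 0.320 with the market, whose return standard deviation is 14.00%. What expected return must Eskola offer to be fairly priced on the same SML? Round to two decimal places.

MRP = (14.98% − 5.23%) / (1.87 − 0.54) = 7.3308%
R_f = 5.23% − 0.54 × 7.3308% = 1.2714%
β_Eskola = ρ·σ_i/σ_m = 0.320 × 37.38 / 14.00 = 0.8544
E(R_Eskola) = R_f + β × MRP = 1.2714% + 0.8544 × 7.3308% = 7.53%

7.53%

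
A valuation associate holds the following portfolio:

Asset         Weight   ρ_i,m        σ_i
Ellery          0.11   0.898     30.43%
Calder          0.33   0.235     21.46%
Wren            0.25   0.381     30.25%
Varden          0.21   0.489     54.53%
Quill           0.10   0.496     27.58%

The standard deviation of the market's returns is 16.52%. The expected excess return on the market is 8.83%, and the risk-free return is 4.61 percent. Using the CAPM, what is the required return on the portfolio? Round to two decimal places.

β_Ellery = 0.898 × 30.43% / 16.52% = 1.6541
β_Calder = 0.235 × 21.46% / 16.52% = 0.3053
β_Wren = 0.381 × 30.25% / 16.52% = 0.6977
β_Varden = 0.489 × 54.53% / 16.52% = 1.6141
β_Quill = 0.496 × 27.58% / 16.52% = 0.8281
β_P = Σ w_i β_i = 0.11×1.6541 + 0.33×0.3053 + 0.25×0.6977 + 0.21×1.6141 + 0.10×0.8281 = 0.8789
E(R_P) = R_f + β_P × MRP = 4.61% + 0.8789 × 8.83% = 12.37%

12.37%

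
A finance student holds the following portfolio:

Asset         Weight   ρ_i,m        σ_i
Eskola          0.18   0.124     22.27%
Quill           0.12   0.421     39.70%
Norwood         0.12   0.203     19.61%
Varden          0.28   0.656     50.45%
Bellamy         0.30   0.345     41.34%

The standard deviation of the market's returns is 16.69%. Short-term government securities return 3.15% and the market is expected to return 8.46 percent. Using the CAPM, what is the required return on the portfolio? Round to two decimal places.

β_Eskola = 0.124 × 22.27% / 16.69% = 0.1655
β_Quill = 0.421 × 39.70% / 16.69% = 1.0014
β_Norwood = 0.203 × 19.61% / 16.69% = 0.2385
β_Varden = 0.656 × 50.45% / 16.69% = 1.9829
β_Bellamy = 0.345 × 41.34% / 16.69% = 0.8545
β_P = Σ w_i β_i = 0.18×0.1655 + 0.12×1.0014 + 0.12×0.2385 + 0.28×1.9829 + 0.30×0.8545 = 0.9901
MRP = 8.46% − 3.15% = 5.31%
E(R_P) = R_f + β_P × MRP = 3.15% + 0.9901 × 5.31% = 8.41%

8.41%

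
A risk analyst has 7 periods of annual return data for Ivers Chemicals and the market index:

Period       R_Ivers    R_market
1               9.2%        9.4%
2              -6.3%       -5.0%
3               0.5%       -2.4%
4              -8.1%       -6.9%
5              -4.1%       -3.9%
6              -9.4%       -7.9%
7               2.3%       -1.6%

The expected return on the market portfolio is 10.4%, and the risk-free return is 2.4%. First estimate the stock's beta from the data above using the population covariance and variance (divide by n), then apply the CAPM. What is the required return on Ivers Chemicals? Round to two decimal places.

Mean R_i = (9.2 − 6.3 + 0.5 − 8.1 − 4.1 − 9.4 + 2.3) / 7 = -2.2714%
Mean R_m = (9.4 − 5.0 − 2.4 − 6.9 − 3.9 − 7.9 − 1.6) / 7 = -2.6143%
Σ(R_i − R̄_i)(R_m − R̄_m) = 217.6729  ⇒  Cov = 217.6729 / 7 = 31.0961
Σ(R_m − R̄_m)² = 199.0686  ⇒  Var(R_m) = 199.0686 / 7 = 28.4384
β = Cov / Var(R_m) = 31.0961 / 28.4384 = 1.0935
MRP = 10.4% − 2.4% = 8.00%
E(R) = R_f + β × MRP = 2.4% + 1.0935 × 8.0% = 11.15%

11.15%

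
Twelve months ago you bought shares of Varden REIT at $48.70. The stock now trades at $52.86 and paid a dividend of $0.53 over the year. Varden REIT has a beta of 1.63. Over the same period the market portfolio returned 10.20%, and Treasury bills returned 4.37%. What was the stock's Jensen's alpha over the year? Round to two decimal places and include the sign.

-4.24%

Realised HPR = (P1 + D1 − P0) / P0 = (52.86 + 0.53 − 48.70) / 48.70 = 4.69 / 48.70 = 9.6304%
MRP = 10.20% − 4.37% = 5.83%
CAPM required = R_f + β·MRP = 4.37% + 1.63 × 5.83% = 13.8729%
α = realised − required = 9.6304% − 13.8729% = -4.24%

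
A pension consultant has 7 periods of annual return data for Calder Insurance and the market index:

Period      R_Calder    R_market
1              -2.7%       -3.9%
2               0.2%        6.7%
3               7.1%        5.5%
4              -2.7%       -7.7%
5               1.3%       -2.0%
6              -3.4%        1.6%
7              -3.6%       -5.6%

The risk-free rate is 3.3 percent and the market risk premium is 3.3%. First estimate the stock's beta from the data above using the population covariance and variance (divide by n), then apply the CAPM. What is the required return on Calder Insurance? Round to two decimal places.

Mean R_i = (-2.7 + 0.2 + 7.1 − 2.7 + 1.3 − 3.4 − 3.6) / 7 = -0.5429%
Mean R_m = (-3.9 + 6.7 + 5.5 − 7.7 − 2.0 + 1.6 − 5.6) / 7 = -0.7714%
Σ(R_i − R̄_i)(R_m − R̄_m) = 80.8986  ⇒  Cov = 80.8986 / 7 = 11.5569
Σ(R_m − R̄_m)² = 183.3943  ⇒  Var(R_m) = 183.3943 / 7 = 26.1992
β = Cov / Var(R_m) = 11.5569 / 26.1992 = 0.4411
E(R) = R_f + β × MRP = 3.3% + 0.4411 × 3.3% = 4.76%

4.76%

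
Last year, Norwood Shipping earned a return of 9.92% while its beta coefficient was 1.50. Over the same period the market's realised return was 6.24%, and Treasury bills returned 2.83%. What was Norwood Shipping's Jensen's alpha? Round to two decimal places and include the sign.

+1.98%

Market excess return = 6.24% − 2.83% = 3.41%
CAPM benchmark = R_f + β(R_m − R_f) = 2.83% + 1.50 × 3.41% = 7.9450%
α = actual − benchmark = 9.92% − 7.9450% = +1.98%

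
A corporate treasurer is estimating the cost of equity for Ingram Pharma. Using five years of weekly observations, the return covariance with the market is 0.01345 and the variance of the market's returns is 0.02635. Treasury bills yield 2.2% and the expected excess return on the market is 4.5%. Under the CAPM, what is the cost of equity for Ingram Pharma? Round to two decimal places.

4.50%

β = Cov(R_i, R_m) / Var(R_m) = 0.01345 / 0.02635 = 0.5104
E(R) = R_f + β × MRP = 2.2% + 0.5104 × 4.5% = 4.50%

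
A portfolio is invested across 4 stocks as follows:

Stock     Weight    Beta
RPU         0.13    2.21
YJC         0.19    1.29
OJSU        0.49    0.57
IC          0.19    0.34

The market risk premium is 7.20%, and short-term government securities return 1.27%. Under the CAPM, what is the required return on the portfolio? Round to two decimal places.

β_P = Σ w_i β_i = 0.13×2.21 + 0.19×1.29 + 0.49×0.57 + 0.19×0.34 = 0.8763
E(R_P) = R_f + β_P × MRP = 1.27% + 0.8763 × 7.20% = 7.58%

7.58%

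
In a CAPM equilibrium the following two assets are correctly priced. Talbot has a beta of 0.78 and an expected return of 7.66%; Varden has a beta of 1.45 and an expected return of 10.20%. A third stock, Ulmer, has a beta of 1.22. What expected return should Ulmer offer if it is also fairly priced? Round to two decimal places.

9.33%

MRP (SML slope) = (10.20% − 7.66%) / (1.45 − 0.78) = 2.54% / 0.67 = 3.7910%
R_f (intercept) = 7.66% − 0.78 × 3.7910% = 4.7030%
E(R_Ulmer) = R_f + β × MRP = 4.7030% + 1.22 × 3.7910% = 9.33%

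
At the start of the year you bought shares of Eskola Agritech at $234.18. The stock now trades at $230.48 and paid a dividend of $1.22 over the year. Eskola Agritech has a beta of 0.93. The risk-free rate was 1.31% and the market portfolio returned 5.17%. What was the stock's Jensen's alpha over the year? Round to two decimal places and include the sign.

-5.96%

Realised HPR = (P1 + D1 − P0) / P0 = (230.48 + 1.22 − 234.18) / 234.18 = -2.48 / 234.18 = -1.0590%
MRP = 5.17% − 1.31% = 3.86%
CAPM required = R_f + β·MRP = 1.31% + 0.93 × 3.86% = 4.8998%
α = realised − required = -1.0590% − 4.8998% = -5.96%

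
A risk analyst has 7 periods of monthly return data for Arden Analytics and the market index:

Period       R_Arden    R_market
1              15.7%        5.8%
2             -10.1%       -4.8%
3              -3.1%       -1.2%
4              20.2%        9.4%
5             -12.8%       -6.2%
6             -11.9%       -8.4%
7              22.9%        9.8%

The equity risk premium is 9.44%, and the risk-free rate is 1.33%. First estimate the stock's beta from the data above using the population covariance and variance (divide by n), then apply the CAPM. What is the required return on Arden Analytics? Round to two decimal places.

Mean R_i = (15.7 − 10.1 − 3.1 + 20.2 − 12.8 − 11.9 + 22.9) / 7 = 2.9857%
Mean R_m = (5.8 − 4.8 − 1.2 + 9.4 − 6.2 − 8.4 + 9.8) / 7 = 0.6286%
Σ(R_i − R̄_i)(R_m − R̄_m) = 723.7429  ⇒  Cov = 723.7429 / 7 = 103.3918
Σ(R_m − R̄_m)² = 348.7543  ⇒  Var(R_m) = 348.7543 / 7 = 49.8220
β = Cov / Var(R_m) = 103.3918 / 49.8220 = 2.0752
E(R) = R_f + β × MRP = 1.33% + 2.0752 × 9.44% = 20.92%

20.92%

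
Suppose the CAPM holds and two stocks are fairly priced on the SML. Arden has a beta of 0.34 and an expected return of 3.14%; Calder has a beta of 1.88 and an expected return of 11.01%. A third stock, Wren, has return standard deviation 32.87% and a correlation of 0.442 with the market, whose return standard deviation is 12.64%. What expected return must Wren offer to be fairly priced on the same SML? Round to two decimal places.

7.28%

MRP = (11.01% − 3.14%) / (1.88 − 0.34) = 5.1104%
R_f = 3.14% − 0.34 × 5.1104% = 1.4025%
β_Wren = ρ·σ_i/σ_m = 0.442 × 32.87 / 12.64 = 1.1494
E(R_Wren) = R_f + β × MRP = 1.4025% + 1.1494 × 5.1104% = 7.28%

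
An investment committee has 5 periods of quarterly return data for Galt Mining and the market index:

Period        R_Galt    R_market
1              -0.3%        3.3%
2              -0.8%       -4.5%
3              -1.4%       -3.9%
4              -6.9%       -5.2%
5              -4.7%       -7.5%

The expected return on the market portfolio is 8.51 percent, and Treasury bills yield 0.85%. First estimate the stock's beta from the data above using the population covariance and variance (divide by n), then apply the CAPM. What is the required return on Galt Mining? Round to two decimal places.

Mean R_i = (-0.3 − 0.8 − 1.4 − 6.9 − 4.7) / 5 = -2.8200%
Mean R_m = (3.3 − 4.5 − 3.9 − 5.2 − 7.5) / 5 = -3.5600%
Σ(R_i − R̄_i)(R_m − R̄_m) = 29.0040  ⇒  Cov = 29.0040 / 5 = 5.8008
Σ(R_m − R̄_m)² = 66.2720  ⇒  Var(R_m) = 66.2720 / 5 = 13.2544
β = Cov / Var(R_m) = 5.8008 / 13.2544 = 0.4377
MRP = 8.51% − 0.85% = 7.66%
E(R) = R_f + β × MRP = 0.85% + 0.4377 × 7.66% = 4.20%

4.20%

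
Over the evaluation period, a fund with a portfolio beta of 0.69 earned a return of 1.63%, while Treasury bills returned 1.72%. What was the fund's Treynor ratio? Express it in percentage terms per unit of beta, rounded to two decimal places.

Treynor = (R_P − R_f) / β_P = (1.63% − 1.72%) / 0.6900 = -0.09% / 0.6900 = -0.13%

-0.13%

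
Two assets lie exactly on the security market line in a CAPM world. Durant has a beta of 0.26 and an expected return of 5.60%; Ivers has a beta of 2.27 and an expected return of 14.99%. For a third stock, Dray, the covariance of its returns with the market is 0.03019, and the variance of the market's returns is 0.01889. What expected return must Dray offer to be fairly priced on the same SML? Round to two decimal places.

11.85%

MRP = (14.99% − 5.60%) / (2.27 − 0.26) = 4.6716%
R_f = 5.60% − 0.26 × 4.6716% = 4.3854%
β_Dray = Cov / Var(R_m) = 0.03019 / 0.01889 = 1.5982
E(R_Dray) = R_f + β × MRP = 4.3854% + 1.5982 × 4.6716% = 11.85%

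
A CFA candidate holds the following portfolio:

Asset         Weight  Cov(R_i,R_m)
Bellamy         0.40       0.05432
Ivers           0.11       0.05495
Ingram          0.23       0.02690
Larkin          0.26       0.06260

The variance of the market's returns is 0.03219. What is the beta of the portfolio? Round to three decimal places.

β_Bellamy = 0.05432 / 0.03219 = 1.6875
β_Ivers = 0.05495 / 0.03219 = 1.7071
β_Ingram = 0.02690 / 0.03219 = 0.8357
β_Larkin = 0.06260 / 0.03219 = 1.9447
β_P = Σ w_i β_i = 0.40×1.6875 + 0.11×1.7071 + 0.23×0.8357 + 0.26×1.9447 = 1.5606

1.561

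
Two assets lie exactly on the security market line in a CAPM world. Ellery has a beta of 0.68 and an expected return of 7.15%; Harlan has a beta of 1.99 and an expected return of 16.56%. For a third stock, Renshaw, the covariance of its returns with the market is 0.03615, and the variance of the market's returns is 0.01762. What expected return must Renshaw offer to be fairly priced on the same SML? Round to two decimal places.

17.00%

MRP = (16.56% − 7.15%) / (1.99 − 0.68) = 7.1832%
R_f = 7.15% − 0.68 × 7.1832% = 2.2654%
β_Renshaw = Cov / Var(R_m) = 0.03615 / 0.01762 = 2.0516
E(R_Renshaw) = R_f + β × MRP = 2.2654% + 2.0516 × 7.1832% = 17.00%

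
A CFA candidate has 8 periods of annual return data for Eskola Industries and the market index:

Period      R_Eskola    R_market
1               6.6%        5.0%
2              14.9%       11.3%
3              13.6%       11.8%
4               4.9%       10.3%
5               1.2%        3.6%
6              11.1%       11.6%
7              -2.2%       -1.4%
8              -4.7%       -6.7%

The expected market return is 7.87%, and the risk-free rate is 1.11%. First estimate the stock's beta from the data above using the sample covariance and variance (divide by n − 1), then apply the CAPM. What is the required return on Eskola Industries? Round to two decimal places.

7.63%

Mean R_i = (6.6 + 14.9 + 13.6 + 4.9 + 1.2 + 11.1 − 2.2 − 4.7) / 8 = 5.6750%
Mean R_m = (5.0 + 11.3 + 11.8 + 10.3 + 3.6 + 11.6 − 1.4 − 6.7) / 8 = 5.6875%
Σ(R_i − R̄_i)(R_m − R̄_m) = 321.7575  ⇒  Cov = 321.7575 / 7 = 45.9654
Σ(R_m − R̄_m)² = 333.6088  ⇒  Var(R_m) = 333.6088 / 7 = 47.6584
β = Cov / Var(R_m) = 45.9654 / 47.6584 = 0.9645
MRP = 7.87% − 1.11% = 6.76%
E(R) = R_f + β × MRP = 1.11% + 0.9645 × 6.76% = 7.63%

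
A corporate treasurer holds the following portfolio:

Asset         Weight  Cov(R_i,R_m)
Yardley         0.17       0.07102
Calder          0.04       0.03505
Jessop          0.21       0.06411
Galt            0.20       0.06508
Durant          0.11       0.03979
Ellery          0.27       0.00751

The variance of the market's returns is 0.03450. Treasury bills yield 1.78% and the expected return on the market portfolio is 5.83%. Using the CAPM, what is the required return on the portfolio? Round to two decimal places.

β_Yardley = 0.07102 / 0.03450 = 2.0586
β_Calder = 0.03505 / 0.03450 = 1.0159
β_Jessop = 0.06411 / 0.03450 = 1.8583
β_Galt = 0.06508 / 0.03450 = 1.8864
β_Durant = 0.03979 / 0.03450 = 1.1533
β_Ellery = 0.00751 / 0.03450 = 0.2177
β_P = Σ w_i β_i = 0.17×2.0586 + 0.04×1.0159 + 0.21×1.8583 + 0.20×1.8864 + 0.11×1.1533 + 0.27×0.2177 = 1.3438
MRP = 5.83% − 1.78% = 4.05%
E(R_P) = R_f + β_P × MRP = 1.78% + 1.3438 × 4.05% = 7.22%

7.22%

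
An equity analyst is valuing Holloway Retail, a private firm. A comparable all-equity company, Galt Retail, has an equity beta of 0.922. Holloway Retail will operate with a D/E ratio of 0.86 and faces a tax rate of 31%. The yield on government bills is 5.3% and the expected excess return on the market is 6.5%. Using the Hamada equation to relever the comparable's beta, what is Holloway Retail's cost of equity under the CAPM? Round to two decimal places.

14.85%

β_L = β_U × [1 + (1 − t)(D/E)] = 0.922 × [1 + (1 − 0.31) × 0.86]
    = 0.922 × [1 + 0.69 × 0.86] = 0.922 × 1.5934 = 1.4691
E(R) = R_f + β_L × MRP = 5.3% + 1.4691 × 6.5% = 14.85%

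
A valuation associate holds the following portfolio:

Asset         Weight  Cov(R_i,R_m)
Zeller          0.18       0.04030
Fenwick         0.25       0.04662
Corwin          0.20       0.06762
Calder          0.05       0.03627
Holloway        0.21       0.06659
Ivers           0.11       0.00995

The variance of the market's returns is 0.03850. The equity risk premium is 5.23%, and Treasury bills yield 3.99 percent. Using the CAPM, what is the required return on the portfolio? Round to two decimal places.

10.69%

β_Zeller = 0.04030 / 0.03850 = 1.0468
β_Fenwick = 0.04662 / 0.03850 = 1.2109
β_Corwin = 0.06762 / 0.03850 = 1.7564
β_Calder = 0.03627 / 0.03850 = 0.9421
β_Holloway = 0.06659 / 0.03850 = 1.7296
β_Ivers = 0.00995 / 0.03850 = 0.2584
β_P = Σ w_i β_i = 0.18×1.0468 + 0.25×1.2109 + 0.20×1.7564 + 0.05×0.9421 + 0.21×1.7296 + 0.11×0.2584 = 1.2812
E(R_P) = R_f + β_P × MRP = 3.99% + 1.2812 × 5.23% = 10.69%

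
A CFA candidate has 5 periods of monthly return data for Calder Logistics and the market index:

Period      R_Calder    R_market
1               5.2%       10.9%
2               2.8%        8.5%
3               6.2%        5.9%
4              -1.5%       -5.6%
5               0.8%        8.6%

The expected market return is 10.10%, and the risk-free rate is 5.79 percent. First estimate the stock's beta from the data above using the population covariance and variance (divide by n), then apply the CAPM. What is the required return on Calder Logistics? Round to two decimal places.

7.20%

Mean R_i = (5.2 + 2.8 + 6.2 − 1.5 + 0.8) / 5 = 2.7000%
Mean R_m = (10.9 + 8.5 + 5.9 − 5.6 + 8.6) / 5 = 5.6600%
Σ(R_i − R̄_i)(R_m − R̄_m) = 55.9300  ⇒  Cov = 55.9300 / 5 = 11.1860
Σ(R_m − R̄_m)² = 171.0120  ⇒  Var(R_m) = 171.0120 / 5 = 34.2024
β = Cov / Var(R_m) = 11.1860 / 34.2024 = 0.3271
MRP = 10.10% − 5.79% = 4.31%
E(R) = R_f + β × MRP = 5.79% + 0.3271 × 4.31% = 7.20%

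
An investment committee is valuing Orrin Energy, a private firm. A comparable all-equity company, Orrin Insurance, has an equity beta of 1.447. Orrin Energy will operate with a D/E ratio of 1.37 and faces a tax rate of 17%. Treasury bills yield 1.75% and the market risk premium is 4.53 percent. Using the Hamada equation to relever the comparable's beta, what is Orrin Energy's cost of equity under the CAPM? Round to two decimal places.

15.76%

β_L = β_U × [1 + (1 − t)(D/E)] = 1.447 × [1 + (1 − 0.17) × 1.37]
    = 1.447 × [1 + 0.83 × 1.37] = 1.447 × 2.1371 = 3.0924
E(R) = R_f + β_L × MRP = 1.75% + 3.0924 × 4.53% = 15.76%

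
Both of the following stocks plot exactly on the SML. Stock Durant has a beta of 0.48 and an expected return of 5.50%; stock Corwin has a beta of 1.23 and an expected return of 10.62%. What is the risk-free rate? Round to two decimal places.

2.22%

Both satisfy E(R) = R_f + β·MRP, so the slope of the SML is
MRP = (10.62% − 5.50%) / (1.23 − 0.48) = 5.12% / 0.75 = 6.8267%
R_f = E(R_Durant) − β_Durant·MRP = 5.50% − 0.48 × 6.8267% = 2.2232%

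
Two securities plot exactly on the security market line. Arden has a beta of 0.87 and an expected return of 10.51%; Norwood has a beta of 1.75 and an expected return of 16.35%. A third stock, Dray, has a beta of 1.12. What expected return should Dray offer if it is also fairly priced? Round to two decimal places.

MRP (SML slope) = (16.35% − 10.51%) / (1.75 − 0.87) = 5.84% / 0.88 = 6.6364%
R_f (intercept) = 10.51% − 0.87 × 6.6364% = 4.7363%
E(R_Dray) = R_f + β × MRP = 4.7363% + 1.12 × 6.6364% = 12.17%

12.17%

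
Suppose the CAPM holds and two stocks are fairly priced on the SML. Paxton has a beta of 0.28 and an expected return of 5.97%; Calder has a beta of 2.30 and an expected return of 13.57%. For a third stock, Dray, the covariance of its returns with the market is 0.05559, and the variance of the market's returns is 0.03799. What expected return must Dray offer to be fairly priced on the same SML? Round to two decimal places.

10.42%

MRP = (13.57% − 5.97%) / (2.30 − 0.28) = 3.7624%
R_f = 5.97% − 0.28 × 3.7624% = 4.9165%
β_Dray = Cov / Var(R_m) = 0.05559 / 0.03799 = 1.4633
E(R_Dray) = R_f + β × MRP = 4.9165% + 1.4633 × 3.7624% = 10.42%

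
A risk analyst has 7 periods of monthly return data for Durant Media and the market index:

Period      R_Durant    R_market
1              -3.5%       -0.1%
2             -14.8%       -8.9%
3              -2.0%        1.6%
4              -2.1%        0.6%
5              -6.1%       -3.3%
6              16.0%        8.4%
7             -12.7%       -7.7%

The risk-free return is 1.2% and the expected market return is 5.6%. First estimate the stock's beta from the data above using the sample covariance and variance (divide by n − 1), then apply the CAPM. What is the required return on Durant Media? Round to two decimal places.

Mean R_i = (-3.5 − 14.8 − 2.0 − 2.1 − 6.1 + 16.0 − 12.7) / 7 = -3.6000%
Mean R_m = (-0.1 − 8.9 + 1.6 + 0.6 − 3.3 + 8.4 − 7.7) / 7 = -1.3429%
Σ(R_i − R̄_i)(R_m − R̄_m) = 346.0900  ⇒  Cov = 346.0900 / 6 = 57.6817
Σ(R_m − R̄_m)² = 210.2571  ⇒  Var(R_m) = 210.2571 / 6 = 35.0429
β = Cov / Var(R_m) = 57.6817 / 35.0429 = 1.6460
MRP = 5.6% − 1.2% = 4.40%
E(R) = R_f + β × MRP = 1.2% + 1.6460 × 4.4% = 8.44%

8.44%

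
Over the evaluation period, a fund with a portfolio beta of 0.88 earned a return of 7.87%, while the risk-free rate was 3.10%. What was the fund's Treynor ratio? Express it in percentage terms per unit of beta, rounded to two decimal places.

Treynor = (R_P − R_f) / β_P = (7.87% − 3.10%) / 0.8800 = 4.77% / 0.8800 = 5.42%

5.42%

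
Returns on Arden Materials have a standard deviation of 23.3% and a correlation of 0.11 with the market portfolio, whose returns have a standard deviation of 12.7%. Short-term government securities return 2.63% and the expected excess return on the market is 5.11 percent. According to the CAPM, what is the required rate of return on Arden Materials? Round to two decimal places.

β = ρ × σ_i / σ_m = 0.11 × 23.3% / 12.7% = 0.2018
E(R) = 2.63% + 0.2018 × 5.11% = 3.66%

3.66%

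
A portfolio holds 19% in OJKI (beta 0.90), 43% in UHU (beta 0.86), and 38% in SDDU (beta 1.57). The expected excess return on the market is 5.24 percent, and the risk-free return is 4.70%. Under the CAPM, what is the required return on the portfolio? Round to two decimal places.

10.66%

β_P = Σ w_i β_i = 0.19×0.90 + 0.43×0.86 + 0.38×1.57 = 1.1374
E(R_P) = R_f + β_P × MRP = 4.70% + 1.1374 × 5.24% = 10.66%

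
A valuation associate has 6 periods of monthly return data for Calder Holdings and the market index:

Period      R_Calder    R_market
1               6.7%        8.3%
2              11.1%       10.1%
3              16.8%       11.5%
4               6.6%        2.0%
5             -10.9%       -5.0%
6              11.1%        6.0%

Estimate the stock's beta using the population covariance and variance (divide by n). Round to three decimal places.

1.429

Mean R_i = (6.7 + 11.1 + 16.8 + 6.6 − 10.9 + 11.1) / 6 = 6.9000%
Mean R_m = (8.3 + 10.1 + 11.5 + 2.0 − 5.0 + 6.0) / 6 = 5.4833%
Σ(R_i − R̄_i)(R_m − R̄_m) = 268.2100  ⇒  Cov = 268.2100 / 6 = 44.7017
Σ(R_m − R̄_m)² = 187.7483  ⇒  Var(R_m) = 187.7483 / 6 = 31.2914
β = Cov / Var(R_m) = 44.7017 / 31.2914 = 1.4286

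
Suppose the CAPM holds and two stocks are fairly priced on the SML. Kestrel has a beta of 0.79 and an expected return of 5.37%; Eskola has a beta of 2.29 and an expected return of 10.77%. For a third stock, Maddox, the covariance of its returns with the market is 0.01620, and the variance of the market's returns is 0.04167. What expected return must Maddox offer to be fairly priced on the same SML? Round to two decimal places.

3.93%

MRP = (10.77% − 5.37%) / (2.29 − 0.79) = 3.6000%
R_f = 5.37% − 0.79 × 3.6000% = 2.5260%
β_Maddox = Cov / Var(R_m) = 0.01620 / 0.04167 = 0.3888
E(R_Maddox) = R_f + β × MRP = 2.5260% + 0.3888 × 3.6000% = 3.93%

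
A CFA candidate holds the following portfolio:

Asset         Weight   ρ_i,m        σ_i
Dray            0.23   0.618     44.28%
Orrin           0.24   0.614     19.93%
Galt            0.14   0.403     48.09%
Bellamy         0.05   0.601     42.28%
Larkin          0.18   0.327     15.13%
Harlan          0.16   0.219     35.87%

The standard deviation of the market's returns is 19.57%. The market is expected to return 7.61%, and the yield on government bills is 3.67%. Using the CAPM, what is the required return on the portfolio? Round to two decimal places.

6.76%

β_Dray = 0.618 × 44.28% / 19.57% = 1.3983
β_Orrin = 0.614 × 19.93% / 19.57% = 0.6253
β_Galt = 0.403 × 48.09% / 19.57% = 0.9903
β_Bellamy = 0.601 × 42.28% / 19.57% = 1.2984
β_Larkin = 0.327 × 15.13% / 19.57% = 0.2528
β_Harlan = 0.219 × 35.87% / 19.57% = 0.4014
β_P = Σ w_i β_i = 0.23×1.3983 + 0.24×0.6253 + 0.14×0.9903 + 0.05×1.2984 + 0.18×0.2528 + 0.16×0.4014 = 0.7850
MRP = 7.61% − 3.67% = 3.94%
E(R_P) = R_f + β_P × MRP = 3.67% + 0.7850 × 3.94% = 6.76%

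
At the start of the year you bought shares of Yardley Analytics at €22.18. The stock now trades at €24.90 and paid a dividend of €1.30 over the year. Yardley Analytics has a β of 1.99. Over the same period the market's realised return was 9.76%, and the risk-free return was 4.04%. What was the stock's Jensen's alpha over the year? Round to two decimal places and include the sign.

Realised HPR = (P1 + D1 − P0) / P0 = (24.90 + 1.30 − 22.18) / 22.18 = 4.02 / 22.18 = 18.1244%
MRP = 9.76% − 4.04% = 5.72%
CAPM required = R_f + β·MRP = 4.04% + 1.99 × 5.72% = 15.4228%
α = realised − required = 18.1244% − 15.4228% = +2.70%

+2.70%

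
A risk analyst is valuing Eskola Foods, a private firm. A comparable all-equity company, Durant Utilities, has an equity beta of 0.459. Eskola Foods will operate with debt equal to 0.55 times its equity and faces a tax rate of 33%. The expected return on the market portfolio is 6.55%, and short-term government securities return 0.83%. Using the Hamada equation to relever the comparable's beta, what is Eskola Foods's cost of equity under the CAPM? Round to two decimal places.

β_L = β_U × [1 + (1 − t)(D/E)] = 0.459 × [1 + (1 − 0.33) × 0.55]
    = 0.459 × [1 + 0.67 × 0.55] = 0.459 × 1.3685 = 0.6281
MRP = 6.55% − 0.83% = 5.72%
E(R) = R_f + β_L × MRP = 0.83% + 0.6281 × 5.72% = 4.42%

4.42%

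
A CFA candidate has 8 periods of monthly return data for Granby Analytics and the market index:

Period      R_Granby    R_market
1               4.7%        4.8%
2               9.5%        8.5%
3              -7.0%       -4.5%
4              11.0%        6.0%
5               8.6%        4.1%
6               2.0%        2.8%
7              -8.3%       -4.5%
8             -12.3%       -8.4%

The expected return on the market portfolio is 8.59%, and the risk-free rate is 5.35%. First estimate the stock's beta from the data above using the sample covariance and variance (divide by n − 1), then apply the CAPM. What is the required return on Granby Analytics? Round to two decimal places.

Mean R_i = (4.7 + 9.5 − 7.0 + 11.0 + 8.6 + 2.0 − 8.3 − 12.3) / 8 = 1.0250%
Mean R_m = (4.8 + 8.5 − 4.5 + 6.0 + 4.1 + 2.8 − 4.5 − 8.4) / 8 = 1.1000%
Σ(R_i − R̄_i)(R_m − R̄_m) = 373.3200  ⇒  Cov = 373.3200 / 7 = 53.3314
Σ(R_m − R̄_m)² = 257.3200  ⇒  Var(R_m) = 257.3200 / 7 = 36.7600
β = Cov / Var(R_m) = 53.3314 / 36.7600 = 1.4508
MRP = 8.59% − 5.35% = 3.24%
E(R) = R_f + β × MRP = 5.35% + 1.4508 × 3.24% = 10.05%

10.05%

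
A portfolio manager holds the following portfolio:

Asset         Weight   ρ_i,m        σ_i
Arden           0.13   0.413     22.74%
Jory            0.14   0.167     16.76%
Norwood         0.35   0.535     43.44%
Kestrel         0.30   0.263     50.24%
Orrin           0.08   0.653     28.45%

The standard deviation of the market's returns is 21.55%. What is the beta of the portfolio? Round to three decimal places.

0.705

β_Arden = 0.413 × 22.74% / 21.55% = 0.4358
β_Jory = 0.167 × 16.76% / 21.55% = 0.1299
β_Norwood = 0.535 × 43.44% / 21.55% = 1.0784
β_Kestrel = 0.263 × 50.24% / 21.55% = 0.6131
β_Orrin = 0.653 × 28.45% / 21.55% = 0.8621
β_P = Σ w_i β_i = 0.13×0.4358 + 0.14×0.1299 + 0.35×1.0784 + 0.30×0.6131 + 0.08×0.8621 = 0.7052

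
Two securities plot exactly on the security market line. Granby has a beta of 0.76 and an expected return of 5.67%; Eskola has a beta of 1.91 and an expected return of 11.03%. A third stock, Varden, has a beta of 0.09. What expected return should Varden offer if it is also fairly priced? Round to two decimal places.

MRP (SML slope) = (11.03% − 5.67%) / (1.91 − 0.76) = 5.36% / 1.15 = 4.6609%
R_f (intercept) = 5.67% − 0.76 × 4.6609% = 2.1277%
E(R_Varden) = R_f + β × MRP = 2.1277% + 0.09 × 4.6609% = 2.55%

2.55%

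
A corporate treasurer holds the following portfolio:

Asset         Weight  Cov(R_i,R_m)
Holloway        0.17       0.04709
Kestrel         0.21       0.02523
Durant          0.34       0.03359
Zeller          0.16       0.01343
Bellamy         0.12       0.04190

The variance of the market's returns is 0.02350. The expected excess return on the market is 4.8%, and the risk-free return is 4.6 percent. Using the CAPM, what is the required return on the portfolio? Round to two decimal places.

β_Holloway = 0.04709 / 0.02350 = 2.0038
β_Kestrel = 0.02523 / 0.02350 = 1.0736
β_Durant = 0.03359 / 0.02350 = 1.4294
β_Zeller = 0.01343 / 0.02350 = 0.5715
β_Bellamy = 0.04190 / 0.02350 = 1.7830
β_P = Σ w_i β_i = 0.17×2.0038 + 0.21×1.0736 + 0.34×1.4294 + 0.16×0.5715 + 0.12×1.7830 = 1.3575
E(R_P) = R_f + β_P × MRP = 4.6% + 1.3575 × 4.8% = 11.12%

11.12%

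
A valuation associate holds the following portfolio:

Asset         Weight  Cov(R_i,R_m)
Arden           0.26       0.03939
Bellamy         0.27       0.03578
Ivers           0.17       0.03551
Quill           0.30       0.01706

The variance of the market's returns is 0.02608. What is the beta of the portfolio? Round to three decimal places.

β_Arden = 0.03939 / 0.02608 = 1.5104
β_Bellamy = 0.03578 / 0.02608 = 1.3719
β_Ivers = 0.03551 / 0.02608 = 1.3616
β_Quill = 0.01706 / 0.02608 = 0.6541
β_P = Σ w_i β_i = 0.26×1.5104 + 0.27×1.3719 + 0.17×1.3616 + 0.30×0.6541 = 1.1908

1.191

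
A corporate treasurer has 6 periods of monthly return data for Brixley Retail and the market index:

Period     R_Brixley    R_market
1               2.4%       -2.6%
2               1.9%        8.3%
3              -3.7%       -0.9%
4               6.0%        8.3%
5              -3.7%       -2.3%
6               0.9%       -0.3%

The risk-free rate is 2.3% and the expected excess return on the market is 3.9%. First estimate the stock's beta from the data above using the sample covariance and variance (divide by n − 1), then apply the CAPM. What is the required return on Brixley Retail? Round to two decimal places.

4.19%

Mean R_i = (2.4 + 1.9 − 3.7 + 6.0 − 3.7 + 0.9) / 6 = 0.6333%
Mean R_m = (-2.6 + 8.3 − 0.9 + 8.3 − 2.3 − 0.3) / 6 = 1.7500%
Σ(R_i − R̄_i)(R_m − R̄_m) = 64.2500  ⇒  Cov = 64.2500 / 5 = 12.8500
Σ(R_m − R̄_m)² = 132.3550  ⇒  Var(R_m) = 132.3550 / 5 = 26.4710
β = Cov / Var(R_m) = 12.8500 / 26.4710 = 0.4854
E(R) = R_f + β × MRP = 2.3% + 0.4854 × 3.9% = 4.19%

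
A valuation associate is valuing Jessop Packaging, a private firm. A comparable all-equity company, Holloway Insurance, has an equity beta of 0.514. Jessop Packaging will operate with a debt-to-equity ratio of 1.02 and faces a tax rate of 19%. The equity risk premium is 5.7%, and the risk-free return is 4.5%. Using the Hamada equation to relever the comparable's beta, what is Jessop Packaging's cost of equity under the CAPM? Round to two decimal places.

9.85%

β_L = β_U × [1 + (1 − t)(D/E)] = 0.514 × [1 + (1 − 0.19) × 1.02]
    = 0.514 × [1 + 0.81 × 1.02] = 0.514 × 1.8262 = 0.9387
E(R) = R_f + β_L × MRP = 4.5% + 0.9387 × 5.7% = 9.85%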